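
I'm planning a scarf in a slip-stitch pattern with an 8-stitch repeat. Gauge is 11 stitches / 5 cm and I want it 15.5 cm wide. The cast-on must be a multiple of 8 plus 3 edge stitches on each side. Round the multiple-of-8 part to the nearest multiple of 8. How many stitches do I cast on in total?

Cast on 38 stitches.

11 / 5 = 2.2 sts per cm.
15.5 × 2.2 = 34.10 sts.
Less 6 edge sts → 28.10 for the repeat.
Nearest multiple of 8: 32.
Add back 6 edge sts → 38.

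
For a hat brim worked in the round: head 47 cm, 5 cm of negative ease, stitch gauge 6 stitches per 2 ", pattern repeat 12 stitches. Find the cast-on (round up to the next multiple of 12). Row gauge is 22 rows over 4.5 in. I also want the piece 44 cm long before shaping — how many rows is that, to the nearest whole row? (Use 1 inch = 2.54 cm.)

Finished = 47 − 5 = 42 cm.
42 cm × 1/2.54 = 16.54 inches.
6/2 = 3 sts per in; 16.54 × 3 = 49.61 sts.
Next multiple of 12 → 60.
44 cm = 17.32 inches; × 4.889 = 84.69 → 85 rows.

Cast on 60 stitches; work 85 rows.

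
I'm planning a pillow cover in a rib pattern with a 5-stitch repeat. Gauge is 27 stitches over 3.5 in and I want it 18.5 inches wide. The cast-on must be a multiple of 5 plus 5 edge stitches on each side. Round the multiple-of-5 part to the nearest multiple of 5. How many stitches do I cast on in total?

CO 145 sts.

27 / 3.5 = 7.714 sts per inch.
18.5 × 7.714 = 142.71 sts.
Less 10 edge sts → 132.71 for the repeat.
Nearest multiple of 5: 135.
Add back 10 edge sts → 145.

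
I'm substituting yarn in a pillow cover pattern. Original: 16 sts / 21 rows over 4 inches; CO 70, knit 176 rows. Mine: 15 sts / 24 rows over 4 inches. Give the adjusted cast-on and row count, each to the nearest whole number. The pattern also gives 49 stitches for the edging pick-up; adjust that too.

Stitches: 70 × 15/16 = 65.62 → 66.
Rows: 176 × 24/21 = 201.14 → 201.
edging pick-up: 49 × 15/16 = 45.94 → 46.

Cast on 66 stitches; work 201 rows; edging pick-up 46 stitches.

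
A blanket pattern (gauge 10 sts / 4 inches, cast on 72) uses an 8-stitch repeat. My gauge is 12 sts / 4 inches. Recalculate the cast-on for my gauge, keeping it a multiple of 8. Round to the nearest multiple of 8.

72 × 12 / 10 = 86.40.
Nearest multiple of 8: 88.

88 stitches.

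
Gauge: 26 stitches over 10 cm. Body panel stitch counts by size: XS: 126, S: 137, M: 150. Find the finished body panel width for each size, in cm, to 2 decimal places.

XS 48.46 cm; S 52.69 cm; M 57.69 cm.

26/10 = 2.6 sts per cm.
XS: 126 / 2.6 = 48.462 → 48.46 cm.
S: 137 / 2.6 = 52.692 → 52.69 cm.
M: 150 / 2.6 = 57.692 → 57.69 cm.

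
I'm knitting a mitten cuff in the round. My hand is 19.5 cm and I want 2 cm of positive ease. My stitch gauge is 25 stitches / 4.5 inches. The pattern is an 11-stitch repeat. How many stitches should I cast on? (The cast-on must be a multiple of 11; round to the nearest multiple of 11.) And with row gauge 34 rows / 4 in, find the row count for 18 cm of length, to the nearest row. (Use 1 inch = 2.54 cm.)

Finished = 19.5 + 2 = 21.5 cm.
21.5 cm × 1/2.54 = 8.46 inches.
25/4.5 = 5.556 sts per in; 8.46 × 5.556 = 47.03 sts.
Nearest multiple of 11 → 44.
18 cm = 7.09 inches; × 8.5 = 60.24 → 60 rows.

Cast on 44 stitches; work 60 rows.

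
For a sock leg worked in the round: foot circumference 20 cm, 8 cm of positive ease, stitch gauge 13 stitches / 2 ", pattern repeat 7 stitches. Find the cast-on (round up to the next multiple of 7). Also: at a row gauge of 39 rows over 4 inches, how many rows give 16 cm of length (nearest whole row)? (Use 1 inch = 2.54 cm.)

Finished = 20 + 8 = 28 cm.
28 cm × 1/2.54 = 11.02 inches.
13/2 = 6.5 sts per in; 11.02 × 6.5 = 71.65 sts.
Next multiple of 7 → 77.
16 cm = 6.30 inches; × 9.75 = 61.42 → 61 rows.

Cast on 77 stitches; work 61 rows.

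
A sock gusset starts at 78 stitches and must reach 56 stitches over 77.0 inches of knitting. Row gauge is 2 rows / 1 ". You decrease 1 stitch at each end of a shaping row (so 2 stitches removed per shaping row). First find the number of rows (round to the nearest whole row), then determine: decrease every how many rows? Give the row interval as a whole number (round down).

Rows = 77.0 × 2 = 154.0 → 154 rows.
Stitches to remove: 22 → 11 shaping rows (at 2 st each).
154 / 11 = 14.00 → every 14 rows.

Decrease every 14th row.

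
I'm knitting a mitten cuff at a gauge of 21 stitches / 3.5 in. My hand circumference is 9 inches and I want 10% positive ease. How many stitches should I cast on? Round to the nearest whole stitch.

59 stitches.

Finished = 9 × 1.10 = 9.90 in.
21 / 3.5 = 6 sts per inch.
9.90 × 6 = 59.40 sts.
→ 59 sts.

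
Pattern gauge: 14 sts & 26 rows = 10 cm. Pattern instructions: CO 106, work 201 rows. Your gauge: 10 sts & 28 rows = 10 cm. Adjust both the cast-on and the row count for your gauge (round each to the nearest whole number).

Cast on 76 stitches; work 216 rows.

Stitches: 106 × 10/14 = 75.71 → 76.
Rows: 201 × 28/26 = 216.46 → 216.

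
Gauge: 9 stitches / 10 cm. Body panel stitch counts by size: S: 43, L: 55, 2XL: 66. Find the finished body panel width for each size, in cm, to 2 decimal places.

9/10 = 0.9 sts per cm.
S: 43 / 0.9 = 47.778 → 47.78 cm.
L: 55 / 0.9 = 61.111 → 61.11 cm.
2XL: 66 / 0.9 = 73.333 → 73.33 cm.

S 47.78 cm; L 61.11 cm; 2XL 73.33 cm.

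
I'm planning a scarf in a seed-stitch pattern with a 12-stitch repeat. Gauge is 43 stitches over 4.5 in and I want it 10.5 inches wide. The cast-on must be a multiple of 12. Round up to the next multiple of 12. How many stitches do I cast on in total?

43 / 4.5 = 9.556 sts per inch.
10.5 × 9.556 = 100.33 sts.
Next multiple of 12: 108.

CO 108 sts.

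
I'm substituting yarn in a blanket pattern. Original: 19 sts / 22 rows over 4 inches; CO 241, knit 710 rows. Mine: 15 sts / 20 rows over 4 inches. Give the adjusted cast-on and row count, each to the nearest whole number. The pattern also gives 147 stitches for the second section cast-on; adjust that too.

Cast on 190 stitches; work 645 rows; second section cast-on 116 stitches.

Stitches: 241 × 15/19 = 190.26 → 190.
Rows: 710 × 20/22 = 645.45 → 645.
second section cast-on: 147 × 15/19 = 116.05 → 116.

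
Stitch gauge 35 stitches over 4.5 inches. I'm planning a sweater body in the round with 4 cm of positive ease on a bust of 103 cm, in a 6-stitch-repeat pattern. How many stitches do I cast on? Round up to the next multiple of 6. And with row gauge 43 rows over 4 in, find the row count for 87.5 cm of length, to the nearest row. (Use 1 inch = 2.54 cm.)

Finished = 103 + 4 = 107 cm.
107 cm × 1/2.54 = 42.13 inches.
35/4.5 = 7.778 sts per in; 42.13 × 7.778 = 327.65 sts.
Next multiple of 6 → 330.
87.5 cm = 34.45 inches; × 10.75 = 370.32 → 370 rows.

Cast on 330 stitches; work 370 rows.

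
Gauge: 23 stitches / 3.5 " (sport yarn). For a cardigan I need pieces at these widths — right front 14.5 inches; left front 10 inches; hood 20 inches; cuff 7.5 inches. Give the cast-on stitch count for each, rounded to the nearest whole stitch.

Rate = 23/3.5 = 6.571 sts per in.
right front: 14.5 × 6.571 = 95.29 → 95.
left front: 10 × 6.571 = 65.71 → 66.
hood: 20 × 6.571 = 131.43 → 131.
cuff: 7.5 × 6.571 = 49.29 → 49.

right front 95; left front 66; hood 131; cuff 49.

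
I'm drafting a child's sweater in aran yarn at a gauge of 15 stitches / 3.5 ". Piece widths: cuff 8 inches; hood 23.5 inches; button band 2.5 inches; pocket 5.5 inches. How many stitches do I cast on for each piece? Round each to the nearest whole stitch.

Rate = 15/3.5 = 4.286 sts per in.
cuff: 8 × 4.286 = 34.29 → 34.
hood: 23.5 × 4.286 = 100.71 → 101.
button band: 2.5 × 4.286 = 10.71 → 11.
pocket: 5.5 × 4.286 = 23.57 → 24.

cuff 34; hood 101; button band 11; pocket 24.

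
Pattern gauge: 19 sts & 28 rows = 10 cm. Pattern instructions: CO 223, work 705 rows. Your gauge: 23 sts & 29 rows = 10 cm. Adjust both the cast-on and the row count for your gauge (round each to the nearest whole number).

Cast on 270 stitches; work 730 rows.

Stitches: 223 × 23/19 = 269.95 → 270.
Rows: 705 × 29/28 = 730.18 → 730.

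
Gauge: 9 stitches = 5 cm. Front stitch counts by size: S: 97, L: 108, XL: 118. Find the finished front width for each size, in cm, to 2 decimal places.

9/5 = 1.8 sts per cm.
S: 97 / 1.8 = 53.889 → 53.89 cm.
L: 108 / 1.8 = 60.000 → 60.00 cm.
XL: 118 / 1.8 = 65.556 → 65.56 cm.

S 53.89 cm; L 60.00 cm; XL 65.56 cm.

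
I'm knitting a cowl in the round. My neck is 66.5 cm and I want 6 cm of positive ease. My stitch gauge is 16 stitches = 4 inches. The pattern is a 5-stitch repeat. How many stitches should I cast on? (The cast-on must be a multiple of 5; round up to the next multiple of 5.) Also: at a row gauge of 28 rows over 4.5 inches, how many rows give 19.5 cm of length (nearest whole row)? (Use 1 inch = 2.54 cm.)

Finished = 66.5 + 6 = 72.5 cm.
72.5 cm × 1/2.54 = 28.54 inches.
16/4 = 4 sts per in; 28.54 × 4 = 114.17 sts.
Next multiple of 5 → 115.
19.5 cm = 7.68 inches; × 6.222 = 47.77 → 48 rows.

Cast on 115 stitches; work 48 rows.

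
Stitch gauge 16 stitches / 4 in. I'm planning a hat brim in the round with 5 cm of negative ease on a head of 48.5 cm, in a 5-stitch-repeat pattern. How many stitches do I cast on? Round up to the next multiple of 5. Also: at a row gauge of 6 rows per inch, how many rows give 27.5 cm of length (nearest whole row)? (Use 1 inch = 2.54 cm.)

Finished = 48.5 − 5 = 43.5 cm.
43.5 cm × 1/2.54 = 17.13 inches.
16/4 = 4 sts per in; 17.13 × 4 = 68.50 sts.
Next multiple of 5 → 70.
27.5 cm = 10.83 inches; × 6 = 64.96 → 65 rows.

Cast on 70 stitches; work 65 rows.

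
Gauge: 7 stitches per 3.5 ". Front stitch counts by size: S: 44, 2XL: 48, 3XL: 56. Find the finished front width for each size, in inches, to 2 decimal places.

7/3.5 = 2 sts per in.
S: 44 / 2 = 22.000 → 22.00 in.
2XL: 48 / 2 = 24.000 → 24.00 in.
3XL: 56 / 2 = 28.000 → 28.00 in.

S 22.00 inches; 2XL 24.00 inches; 3XL 28.00 inches.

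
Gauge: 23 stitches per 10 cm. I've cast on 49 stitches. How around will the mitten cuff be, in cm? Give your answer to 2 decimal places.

21.30 cm.

23 stitches / 10 cm = 2.3 stitches per cm.
49 / 2.3 = 21.304 cm.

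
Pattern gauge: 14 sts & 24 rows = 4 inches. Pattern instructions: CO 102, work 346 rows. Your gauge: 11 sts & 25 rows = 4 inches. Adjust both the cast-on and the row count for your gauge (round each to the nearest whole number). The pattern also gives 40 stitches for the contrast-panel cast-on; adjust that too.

Cast on 80 stitches; work 360 rows; contrast-panel cast-on 31 stitches.

Stitches: 102 × 11/14 = 80.14 → 80.
Rows: 346 × 25/24 = 360.42 → 360.
contrast-panel cast-on: 40 × 11/14 = 31.43 → 31.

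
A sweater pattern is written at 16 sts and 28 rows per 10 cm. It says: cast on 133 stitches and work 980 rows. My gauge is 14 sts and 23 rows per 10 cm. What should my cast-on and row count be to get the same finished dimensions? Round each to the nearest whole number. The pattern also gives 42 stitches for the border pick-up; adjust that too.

Stitches: 133 × 14/16 = 116.38 → 116.
Rows: 980 × 23/28 = 805.00 → 805.
border pick-up: 42 × 14/16 = 36.75 → 37.

Cast on 116 stitches; work 805 rows; border pick-up 37 stitches.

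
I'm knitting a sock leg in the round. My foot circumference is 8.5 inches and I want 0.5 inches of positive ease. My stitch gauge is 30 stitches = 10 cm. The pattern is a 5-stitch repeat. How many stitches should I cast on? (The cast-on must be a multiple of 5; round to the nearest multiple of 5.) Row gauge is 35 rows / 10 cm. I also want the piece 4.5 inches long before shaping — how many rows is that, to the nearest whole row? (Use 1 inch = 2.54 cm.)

Cast on 70 stitches; work 40 rows.

Finished = 8.5 + 0.5 = 9 inches.
9 inches × 2.54 = 22.86 cm.
30/10 = 3 sts per cm; 22.86 × 3 = 68.58 sts.
Nearest multiple of 5 → 70.
4.5 inches = 11.43 cm; × 3.5 = 40.01 → 40 rows.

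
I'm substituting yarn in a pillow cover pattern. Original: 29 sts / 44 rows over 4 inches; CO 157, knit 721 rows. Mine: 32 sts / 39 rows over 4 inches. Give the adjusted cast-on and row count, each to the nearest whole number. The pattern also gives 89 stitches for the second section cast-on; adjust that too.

Cast on 173 stitches; work 639 rows; second section cast-on 98 stitches.

Stitches: 157 × 32/29 = 173.24 → 173.
Rows: 721 × 39/44 = 639.07 → 639.
second section cast-on: 89 × 32/29 = 98.21 → 98.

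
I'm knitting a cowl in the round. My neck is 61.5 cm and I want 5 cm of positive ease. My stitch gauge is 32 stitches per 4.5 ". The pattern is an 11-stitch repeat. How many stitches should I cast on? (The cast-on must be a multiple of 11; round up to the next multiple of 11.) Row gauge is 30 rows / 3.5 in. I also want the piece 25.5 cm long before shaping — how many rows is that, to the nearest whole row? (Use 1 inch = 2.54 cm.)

Finished = 61.5 + 5 = 66.5 cm.
66.5 cm × 1/2.54 = 26.18 inches.
32/4.5 = 7.111 sts per in; 26.18 × 7.111 = 186.18 sts.
Next multiple of 11 → 187.
25.5 cm = 10.04 inches; × 8.571 = 86.05 → 86 rows.

Cast on 187 stitches; work 86 rows.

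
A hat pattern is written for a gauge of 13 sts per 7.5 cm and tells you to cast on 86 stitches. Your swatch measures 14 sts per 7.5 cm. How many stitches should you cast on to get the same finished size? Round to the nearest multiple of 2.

CO 92 sts.

Scale factor = 14 / 13 = 1.077.
86 × 14 / 13 = 92.62 sts.
→ 92 sts.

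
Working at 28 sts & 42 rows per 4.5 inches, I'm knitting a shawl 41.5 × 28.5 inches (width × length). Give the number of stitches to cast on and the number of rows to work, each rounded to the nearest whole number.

Cast on 258 stitches and work 266 rows.

Stitch gauge = 28/4.5 = 6.222 sts/in; 41.5 × 6.222 = 258.22 → 258 sts.
Row gauge = 42/4.5 = 9.333 rows/in; 28.5 × 9.333 = 266.00 → 266 rows.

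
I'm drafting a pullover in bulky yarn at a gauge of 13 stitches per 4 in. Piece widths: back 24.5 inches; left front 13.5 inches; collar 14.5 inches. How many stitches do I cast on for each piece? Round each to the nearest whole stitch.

back 80; left front 44; collar 47.

Rate = 13/4 = 3.25 sts per in.
back: 24.5 × 3.25 = 79.62 → 80.
left front: 13.5 × 3.25 = 43.88 → 44.
collar: 14.5 × 3.25 = 47.12 → 47.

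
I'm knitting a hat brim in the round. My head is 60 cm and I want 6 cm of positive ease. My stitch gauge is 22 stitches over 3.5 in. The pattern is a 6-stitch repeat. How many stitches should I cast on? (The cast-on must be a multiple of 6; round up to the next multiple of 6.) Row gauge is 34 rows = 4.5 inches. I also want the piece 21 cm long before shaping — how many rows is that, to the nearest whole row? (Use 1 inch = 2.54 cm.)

Cast on 168 stitches; work 62 rows.

Finished = 60 + 6 = 66 cm.
66 cm × 1/2.54 = 25.98 inches.
22/3.5 = 6.286 sts per in; 25.98 × 6.286 = 163.33 sts.
Next multiple of 6 → 168.
21 cm = 8.27 inches; × 7.556 = 62.47 → 62 rows.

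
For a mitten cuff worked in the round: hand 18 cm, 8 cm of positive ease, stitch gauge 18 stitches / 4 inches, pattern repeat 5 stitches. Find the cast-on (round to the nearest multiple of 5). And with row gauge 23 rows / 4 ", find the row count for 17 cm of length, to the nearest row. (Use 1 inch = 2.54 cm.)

Cast on 45 stitches; work 38 rows.

Finished = 18 + 8 = 26 cm.
26 cm × 1/2.54 = 10.24 inches.
18/4 = 4.5 sts per in; 10.24 × 4.5 = 46.06 sts.
Nearest multiple of 5 → 45.
17 cm = 6.69 inches; × 5.75 = 38.48 → 38 rows.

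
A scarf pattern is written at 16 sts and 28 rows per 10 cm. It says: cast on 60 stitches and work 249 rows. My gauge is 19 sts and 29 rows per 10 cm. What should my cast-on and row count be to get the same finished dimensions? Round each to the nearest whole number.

Stitches: 60 × 19/16 = 71.25 → 71.
Rows: 249 × 29/28 = 257.89 → 258.

Cast on 71 stitches; work 258 rows.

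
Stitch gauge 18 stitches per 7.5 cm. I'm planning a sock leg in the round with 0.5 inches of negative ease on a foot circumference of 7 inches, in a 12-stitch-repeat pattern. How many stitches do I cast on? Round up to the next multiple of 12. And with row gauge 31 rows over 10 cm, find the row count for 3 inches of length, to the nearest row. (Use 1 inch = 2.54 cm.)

Cast on 48 stitches; work 24 rows.

Finished = 7 − 0.5 = 6.5 inches.
6.5 inches × 2.54 = 16.51 cm.
18/7.5 = 2.4 sts per cm; 16.51 × 2.4 = 39.62 sts.
Next multiple of 12 → 48.
3 inches = 7.62 cm; × 3.1 = 23.62 → 24 rows.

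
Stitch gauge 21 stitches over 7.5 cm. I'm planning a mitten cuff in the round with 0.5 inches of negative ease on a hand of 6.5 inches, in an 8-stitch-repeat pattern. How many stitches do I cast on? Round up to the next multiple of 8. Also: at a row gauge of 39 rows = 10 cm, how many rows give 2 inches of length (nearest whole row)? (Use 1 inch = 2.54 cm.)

Finished = 6.5 − 0.5 = 6 inches.
6 inches × 2.54 = 15.24 cm.
21/7.5 = 2.8 sts per cm; 15.24 × 2.8 = 42.67 sts.
Next multiple of 8 → 48.
2 inches = 5.08 cm; × 3.9 = 19.81 → 20 rows.

Cast on 48 stitches; work 20 rows.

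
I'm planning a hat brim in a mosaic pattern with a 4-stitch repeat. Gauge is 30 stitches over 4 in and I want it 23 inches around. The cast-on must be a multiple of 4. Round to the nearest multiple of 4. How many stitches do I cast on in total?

Cast on 172 stitches.

30 / 4 = 7.5 sts per inch.
23 × 7.5 = 172.50 sts.
Nearest multiple of 4: 172.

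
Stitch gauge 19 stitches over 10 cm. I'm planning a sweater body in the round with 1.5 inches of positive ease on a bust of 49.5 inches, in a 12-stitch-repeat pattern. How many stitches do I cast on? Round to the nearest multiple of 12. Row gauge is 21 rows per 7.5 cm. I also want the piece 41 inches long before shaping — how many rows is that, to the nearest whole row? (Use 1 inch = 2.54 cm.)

Cast on 252 stitches; work 292 rows.

Finished = 49.5 + 1.5 = 51 inches.
51 inches × 2.54 = 129.54 cm.
19/10 = 1.9 sts per cm; 129.54 × 1.9 = 246.13 sts.
Nearest multiple of 12 → 252.
41 inches = 104.14 cm; × 2.8 = 291.59 → 292 rows.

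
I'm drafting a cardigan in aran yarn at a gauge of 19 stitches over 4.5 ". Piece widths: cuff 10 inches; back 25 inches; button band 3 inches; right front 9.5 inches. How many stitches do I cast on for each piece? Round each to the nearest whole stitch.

cuff 42; back 106; button band 13; right front 40.

Rate = 19/4.5 = 4.222 sts per in.
cuff: 10 × 4.222 = 42.22 → 42.
back: 25 × 4.222 = 105.56 → 106.
button band: 3 × 4.222 = 12.67 → 13.
right front: 9.5 × 4.222 = 40.11 → 40.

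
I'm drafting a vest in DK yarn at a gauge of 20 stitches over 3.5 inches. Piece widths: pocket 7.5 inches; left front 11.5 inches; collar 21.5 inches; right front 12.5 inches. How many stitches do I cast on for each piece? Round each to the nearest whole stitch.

pocket 43; left front 66; collar 123; right front 71.

Rate = 20/3.5 = 5.714 sts per in.
pocket: 7.5 × 5.714 = 42.86 → 43.
left front: 11.5 × 5.714 = 65.71 → 66.
collar: 21.5 × 5.714 = 122.86 → 123.
right front: 12.5 × 5.714 = 71.43 → 71.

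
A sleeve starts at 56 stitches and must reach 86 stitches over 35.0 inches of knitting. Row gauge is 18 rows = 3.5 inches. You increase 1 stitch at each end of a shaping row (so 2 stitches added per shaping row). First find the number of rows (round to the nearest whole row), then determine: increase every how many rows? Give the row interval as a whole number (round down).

Increase every 12th row.

Rows = 35.0 × 5.143 = 180.0 → 180 rows.
Stitches to add: 30 → 15 shaping rows (at 2 st each).
180 / 15 = 12.00 → every 12 rows.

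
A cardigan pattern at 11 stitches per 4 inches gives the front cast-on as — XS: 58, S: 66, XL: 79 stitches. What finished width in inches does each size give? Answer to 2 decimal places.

11/4 = 2.75 sts per in.
XS: 58 / 2.75 = 21.091 → 21.09 in.
S: 66 / 2.75 = 24.000 → 24.00 in.
XL: 79 / 2.75 = 28.727 → 28.73 in.

XS 21.09 inches; S 24.00 inches; XL 28.73 inches.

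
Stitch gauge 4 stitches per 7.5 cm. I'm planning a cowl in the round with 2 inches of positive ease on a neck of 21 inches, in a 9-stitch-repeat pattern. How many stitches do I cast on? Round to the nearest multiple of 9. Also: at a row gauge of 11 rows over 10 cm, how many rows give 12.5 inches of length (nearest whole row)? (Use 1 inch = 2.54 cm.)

Cast on 27 stitches; work 35 rows.

Finished = 21 + 2 = 23 inches.
23 inches × 2.54 = 58.42 cm.
4/7.5 = 0.533 sts per cm; 58.42 × 0.533 = 31.16 sts.
Nearest multiple of 9 → 27.
12.5 inches = 31.75 cm; × 1.1 = 34.92 → 35 rows.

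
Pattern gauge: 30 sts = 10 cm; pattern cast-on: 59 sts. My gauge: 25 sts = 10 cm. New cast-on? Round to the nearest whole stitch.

Scale factor = 25 / 30 = 0.833.
59 × 25 / 30 = 49.17 sts.
→ 49 sts.

Cast on 49 stitches.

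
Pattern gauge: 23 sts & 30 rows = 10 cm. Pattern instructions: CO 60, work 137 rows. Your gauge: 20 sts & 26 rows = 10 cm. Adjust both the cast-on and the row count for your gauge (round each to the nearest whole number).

Cast on 52 stitches; work 119 rows.

Stitches: 60 × 20/23 = 52.17 → 52.
Rows: 137 × 26/30 = 118.73 → 119.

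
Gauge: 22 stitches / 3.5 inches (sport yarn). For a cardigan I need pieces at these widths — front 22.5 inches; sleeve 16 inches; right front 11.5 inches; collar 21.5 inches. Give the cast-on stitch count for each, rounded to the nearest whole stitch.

front 141; sleeve 101; right front 72; collar 135.

Rate = 22/3.5 = 6.286 sts per in.
front: 22.5 × 6.286 = 141.43 → 141.
sleeve: 16 × 6.286 = 100.57 → 101.
right front: 11.5 × 6.286 = 72.29 → 72.
collar: 21.5 × 6.286 = 135.14 → 135.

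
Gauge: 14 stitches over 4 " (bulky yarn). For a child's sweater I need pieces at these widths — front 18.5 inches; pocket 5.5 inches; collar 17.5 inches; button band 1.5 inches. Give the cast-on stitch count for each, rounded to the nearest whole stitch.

Rate = 14/4 = 3.5 sts per in.
front: 18.5 × 3.5 = 64.75 → 65.
pocket: 5.5 × 3.5 = 19.25 → 19.
collar: 17.5 × 3.5 = 61.25 → 61.
button band: 1.5 × 3.5 = 5.25 → 5.

front 65; pocket 19; collar 61; button band 5.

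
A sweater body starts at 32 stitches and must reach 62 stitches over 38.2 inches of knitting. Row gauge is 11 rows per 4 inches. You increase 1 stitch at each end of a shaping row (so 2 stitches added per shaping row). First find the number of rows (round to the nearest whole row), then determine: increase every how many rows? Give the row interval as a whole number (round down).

Increase every 7th row.

Rows = 38.2 × 2.75 = 105.1 → 105 rows.
Stitches to add: 30 → 15 shaping rows (at 2 st each).
105 / 15 = 7.00 → every 7 rows.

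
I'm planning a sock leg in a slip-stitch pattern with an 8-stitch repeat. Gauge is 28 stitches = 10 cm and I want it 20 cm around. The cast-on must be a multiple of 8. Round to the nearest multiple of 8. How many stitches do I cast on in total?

28 / 10 = 2.8 sts per cm.
20 × 2.8 = 56.00 sts.
Nearest multiple of 8: 56.

CO 56 sts.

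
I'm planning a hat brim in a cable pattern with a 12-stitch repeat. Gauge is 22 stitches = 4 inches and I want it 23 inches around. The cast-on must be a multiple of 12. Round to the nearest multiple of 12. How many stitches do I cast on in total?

22 / 4 = 5.5 sts per inch.
23 × 5.5 = 126.50 sts.
Nearest multiple of 12: 132.

CO 132 sts.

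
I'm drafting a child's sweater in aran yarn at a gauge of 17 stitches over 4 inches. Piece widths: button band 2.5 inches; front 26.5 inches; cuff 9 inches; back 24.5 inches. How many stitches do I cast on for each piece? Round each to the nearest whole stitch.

Rate = 17/4 = 4.25 sts per in.
button band: 2.5 × 4.25 = 10.62 → 11.
front: 26.5 × 4.25 = 112.62 → 113.
cuff: 9 × 4.25 = 38.25 → 38.
back: 24.5 × 4.25 = 104.12 → 104.

button band 11; front 113; cuff 38; back 104.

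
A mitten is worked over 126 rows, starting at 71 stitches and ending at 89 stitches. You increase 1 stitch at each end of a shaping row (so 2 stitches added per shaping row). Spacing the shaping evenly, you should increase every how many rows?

Stitches to add: |89 − 71| = 18.
Shaping rows needed: 18 / 2 = 9.
126 rows / 9 = every 14 rows.

Increase every 14th row.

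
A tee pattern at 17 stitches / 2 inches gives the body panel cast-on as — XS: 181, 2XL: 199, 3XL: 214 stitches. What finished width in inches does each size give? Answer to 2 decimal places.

XS 21.29 inches; 2XL 23.41 inches; 3XL 25.18 inches.

17/2 = 8.5 sts per in.
XS: 181 / 8.5 = 21.294 → 21.29 in.
2XL: 199 / 8.5 = 23.412 → 23.41 in.
3XL: 214 / 8.5 = 25.176 → 25.18 in.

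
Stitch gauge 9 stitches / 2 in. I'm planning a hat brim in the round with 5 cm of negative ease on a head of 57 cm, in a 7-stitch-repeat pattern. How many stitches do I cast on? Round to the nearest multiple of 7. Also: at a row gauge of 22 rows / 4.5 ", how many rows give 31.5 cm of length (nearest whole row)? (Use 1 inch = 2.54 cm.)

Cast on 91 stitches; work 61 rows.

Finished = 57 − 5 = 52 cm.
52 cm × 1/2.54 = 20.47 inches.
9/2 = 4.5 sts per in; 20.47 × 4.5 = 92.13 sts.
Nearest multiple of 7 → 91.
31.5 cm = 12.40 inches; × 4.889 = 60.63 → 61 rows.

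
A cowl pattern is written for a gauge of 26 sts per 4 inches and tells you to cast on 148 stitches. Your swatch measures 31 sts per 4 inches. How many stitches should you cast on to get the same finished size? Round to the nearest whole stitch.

Scale factor = 31 / 26 = 1.192.
148 × 31 / 26 = 176.46 sts.
→ 176 sts.

176 stitches.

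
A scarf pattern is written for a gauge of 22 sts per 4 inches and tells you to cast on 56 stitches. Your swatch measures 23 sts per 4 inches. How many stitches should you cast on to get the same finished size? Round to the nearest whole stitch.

59 stitches.

Scale factor = 23 / 22 = 1.045.
56 × 23 / 22 = 58.55 sts.
→ 59 sts.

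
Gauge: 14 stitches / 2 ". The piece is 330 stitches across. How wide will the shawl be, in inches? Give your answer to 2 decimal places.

47.14 inches.

14 stitches / 2 inch = 7 stitches per inch.
330 / 7 = 47.143 inches.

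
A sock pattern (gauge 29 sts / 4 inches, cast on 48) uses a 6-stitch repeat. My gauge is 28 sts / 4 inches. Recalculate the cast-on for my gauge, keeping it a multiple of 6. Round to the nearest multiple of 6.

48 × 28 / 29 = 46.34.
Nearest multiple of 6: 48.

48 stitches.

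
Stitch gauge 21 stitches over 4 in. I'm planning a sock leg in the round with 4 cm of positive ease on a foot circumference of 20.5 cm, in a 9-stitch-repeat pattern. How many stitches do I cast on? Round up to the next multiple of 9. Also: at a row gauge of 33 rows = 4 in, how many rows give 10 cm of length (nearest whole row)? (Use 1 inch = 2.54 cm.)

Cast on 54 stitches; work 32 rows.

Finished = 20.5 + 4 = 24.5 cm.
24.5 cm × 1/2.54 = 9.65 inches.
21/4 = 5.25 sts per in; 9.65 × 5.25 = 50.64 sts.
Next multiple of 9 → 54.
10 cm = 3.94 inches; × 8.25 = 32.48 → 32 rows.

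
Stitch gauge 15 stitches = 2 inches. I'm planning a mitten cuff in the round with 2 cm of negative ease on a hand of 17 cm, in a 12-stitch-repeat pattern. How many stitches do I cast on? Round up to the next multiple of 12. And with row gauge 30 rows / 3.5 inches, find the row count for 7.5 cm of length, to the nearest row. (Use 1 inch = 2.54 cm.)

Cast on 48 stitches; work 25 rows.

Finished = 17 − 2 = 15 cm.
15 cm × 1/2.54 = 5.91 inches.
15/2 = 7.5 sts per in; 5.91 × 7.5 = 44.29 sts.
Next multiple of 12 → 48.
7.5 cm = 2.95 inches; × 8.571 = 25.31 → 25 rows.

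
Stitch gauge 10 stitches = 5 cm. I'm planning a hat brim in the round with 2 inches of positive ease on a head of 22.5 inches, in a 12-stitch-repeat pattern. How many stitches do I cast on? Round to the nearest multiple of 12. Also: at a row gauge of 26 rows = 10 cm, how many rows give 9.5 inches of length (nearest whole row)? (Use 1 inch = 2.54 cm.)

Cast on 120 stitches; work 63 rows.

Finished = 22.5 + 2 = 24.5 inches.
24.5 inches × 2.54 = 62.23 cm.
10/5 = 2 sts per cm; 62.23 × 2 = 124.46 sts.
Nearest multiple of 12 → 120.
9.5 inches = 24.13 cm; × 2.6 = 62.74 → 63 rows.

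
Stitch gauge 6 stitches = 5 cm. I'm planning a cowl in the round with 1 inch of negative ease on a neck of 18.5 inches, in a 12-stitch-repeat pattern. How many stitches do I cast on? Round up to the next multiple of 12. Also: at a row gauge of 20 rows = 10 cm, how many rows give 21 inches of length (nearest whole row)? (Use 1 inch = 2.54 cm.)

Cast on 60 stitches; work 107 rows.

Finished = 18.5 − 1 = 17.5 inches.
17.5 inches × 2.54 = 44.45 cm.
6/5 = 1.2 sts per cm; 44.45 × 1.2 = 53.34 sts.
Next multiple of 12 → 60.
21 inches = 53.34 cm; × 2 = 106.68 → 107 rows.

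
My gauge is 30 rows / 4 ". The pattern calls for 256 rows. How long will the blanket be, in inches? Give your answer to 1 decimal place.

34.1 inches.

30 rows / 4 inch = 7.5 rows per inch.
256 / 7.5 = 34.13 inches.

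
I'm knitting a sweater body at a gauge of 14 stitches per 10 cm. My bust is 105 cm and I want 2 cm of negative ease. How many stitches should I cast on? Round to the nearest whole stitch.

144 stitches.

Finished = 105 − 2 = 103 cm.
14 / 10 = 1.4 sts per cm.
103.00 × 1.4 = 144.20 sts.
→ 144 sts.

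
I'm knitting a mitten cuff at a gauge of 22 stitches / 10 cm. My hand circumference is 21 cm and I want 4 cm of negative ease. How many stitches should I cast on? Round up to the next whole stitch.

Finished = 21 − 4 = 17 cm.
22 / 10 = 2.2 sts per cm.
17.00 × 2.2 = 37.40 sts.
→ 38 sts.

CO 38 sts.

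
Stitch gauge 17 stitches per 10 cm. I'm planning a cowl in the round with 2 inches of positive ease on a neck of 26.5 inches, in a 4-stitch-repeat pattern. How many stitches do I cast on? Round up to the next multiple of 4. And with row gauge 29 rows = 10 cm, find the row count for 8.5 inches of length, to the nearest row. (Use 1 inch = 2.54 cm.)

Finished = 26.5 + 2 = 28.5 inches.
28.5 inches × 2.54 = 72.39 cm.
17/10 = 1.7 sts per cm; 72.39 × 1.7 = 123.06 sts.
Next multiple of 4 → 124.
8.5 inches = 21.59 cm; × 2.9 = 62.61 → 63 rows.

Cast on 124 stitches; work 63 rows.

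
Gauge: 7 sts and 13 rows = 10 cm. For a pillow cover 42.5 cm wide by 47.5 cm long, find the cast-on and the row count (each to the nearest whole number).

Cast on 30 stitches and work 62 rows.

Stitch gauge = 7/10 = 0.7 sts/cm; 42.5 × 0.7 = 29.75 → 30 sts.
Row gauge = 13/10 = 1.3 rows/cm; 47.5 × 1.3 = 61.75 → 62 rows.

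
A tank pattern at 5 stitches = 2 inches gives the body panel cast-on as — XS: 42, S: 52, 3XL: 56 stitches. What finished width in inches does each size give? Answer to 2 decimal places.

XS 16.80 inches; S 20.80 inches; 3XL 22.40 inches.

5/2 = 2.5 sts per in.
XS: 42 / 2.5 = 16.800 → 16.80 in.
S: 52 / 2.5 = 20.800 → 20.80 in.
3XL: 56 / 2.5 = 22.400 → 22.40 in.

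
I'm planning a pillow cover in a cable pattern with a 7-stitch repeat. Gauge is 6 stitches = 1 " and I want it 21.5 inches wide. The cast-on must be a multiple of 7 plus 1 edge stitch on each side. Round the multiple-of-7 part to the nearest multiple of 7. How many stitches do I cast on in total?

6 / 1 = 6 sts per inch.
21.5 × 6 = 129.00 sts.
Less 2 edge sts → 127.00 for the repeat.
Nearest multiple of 7: 126.
Add back 2 edge sts → 128.

128 stitches.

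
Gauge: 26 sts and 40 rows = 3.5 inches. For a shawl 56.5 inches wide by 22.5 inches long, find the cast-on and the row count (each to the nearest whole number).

Stitch gauge = 26/3.5 = 7.429 sts/in; 56.5 × 7.429 = 419.71 → 420 sts.
Row gauge = 40/3.5 = 11.429 rows/in; 22.5 × 11.429 = 257.14 → 257 rows.

Cast on 420 stitches and work 257 rows.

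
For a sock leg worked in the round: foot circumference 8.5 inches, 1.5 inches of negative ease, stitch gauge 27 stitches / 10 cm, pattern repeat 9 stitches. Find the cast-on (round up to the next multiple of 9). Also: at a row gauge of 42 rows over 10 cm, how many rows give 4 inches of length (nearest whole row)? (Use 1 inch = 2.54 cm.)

Finished = 8.5 − 1.5 = 7 inches.
7 inches × 2.54 = 17.78 cm.
27/10 = 2.7 sts per cm; 17.78 × 2.7 = 48.01 sts.
Next multiple of 9 → 54.
4 inches = 10.16 cm; × 4.2 = 42.67 → 43 rows.

Cast on 54 stitches; work 43 rows.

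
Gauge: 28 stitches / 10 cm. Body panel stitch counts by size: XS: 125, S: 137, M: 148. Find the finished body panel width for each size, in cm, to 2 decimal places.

XS 44.64 cm; S 48.93 cm; M 52.86 cm.

28/10 = 2.8 sts per cm.
XS: 125 / 2.8 = 44.643 → 44.64 cm.
S: 137 / 2.8 = 48.929 → 48.93 cm.
M: 148 / 2.8 = 52.857 → 52.86 cm.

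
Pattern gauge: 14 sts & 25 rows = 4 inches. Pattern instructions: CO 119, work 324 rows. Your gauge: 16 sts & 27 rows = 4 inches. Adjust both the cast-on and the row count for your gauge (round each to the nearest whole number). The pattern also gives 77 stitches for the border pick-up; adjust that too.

Cast on 136 stitches; work 350 rows; border pick-up 88 stitches.

Stitches: 119 × 16/14 = 136.00 → 136.
Rows: 324 × 27/25 = 349.92 → 350.
border pick-up: 77 × 16/14 = 88.00 → 88.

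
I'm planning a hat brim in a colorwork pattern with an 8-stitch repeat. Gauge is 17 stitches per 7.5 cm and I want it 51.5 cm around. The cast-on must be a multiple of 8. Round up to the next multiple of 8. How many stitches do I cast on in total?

17 / 7.5 = 2.267 sts per cm.
51.5 × 2.267 = 116.73 sts.
Next multiple of 8: 120.

CO 120 sts.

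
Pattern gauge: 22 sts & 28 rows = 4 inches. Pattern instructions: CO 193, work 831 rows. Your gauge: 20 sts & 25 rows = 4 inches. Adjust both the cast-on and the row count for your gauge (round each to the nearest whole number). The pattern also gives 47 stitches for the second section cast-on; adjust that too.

Cast on 175 stitches; work 742 rows; second section cast-on 43 stitches.

Stitches: 193 × 20/22 = 175.45 → 175.
Rows: 831 × 25/28 = 741.96 → 742.
second section cast-on: 47 × 20/22 = 42.73 → 43.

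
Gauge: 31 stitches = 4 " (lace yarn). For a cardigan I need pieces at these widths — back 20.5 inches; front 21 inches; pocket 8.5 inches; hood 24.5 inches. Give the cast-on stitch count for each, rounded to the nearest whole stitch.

back 159; front 163; pocket 66; hood 190.

Rate = 31/4 = 7.75 sts per in.
back: 20.5 × 7.75 = 158.88 → 159.
front: 21 × 7.75 = 162.75 → 163.
pocket: 8.5 × 7.75 = 65.88 → 66.
hood: 24.5 × 7.75 = 189.88 → 190.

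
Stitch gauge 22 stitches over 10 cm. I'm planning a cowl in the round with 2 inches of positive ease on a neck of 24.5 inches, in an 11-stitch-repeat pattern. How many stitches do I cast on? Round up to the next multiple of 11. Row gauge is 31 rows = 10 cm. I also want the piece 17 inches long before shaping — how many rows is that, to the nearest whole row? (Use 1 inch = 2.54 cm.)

Finished = 24.5 + 2 = 26.5 inches.
26.5 inches × 2.54 = 67.31 cm.
22/10 = 2.2 sts per cm; 67.31 × 2.2 = 148.08 sts.
Next multiple of 11 → 154.
17 inches = 43.18 cm; × 3.1 = 133.86 → 134 rows.

Cast on 154 stitches; work 134 rows.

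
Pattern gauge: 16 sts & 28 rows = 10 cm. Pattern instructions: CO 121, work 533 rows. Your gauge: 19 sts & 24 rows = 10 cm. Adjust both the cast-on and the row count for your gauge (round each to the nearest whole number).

Cast on 144 stitches; work 457 rows.

Stitches: 121 × 19/16 = 143.69 → 144.
Rows: 533 × 24/28 = 456.86 → 457.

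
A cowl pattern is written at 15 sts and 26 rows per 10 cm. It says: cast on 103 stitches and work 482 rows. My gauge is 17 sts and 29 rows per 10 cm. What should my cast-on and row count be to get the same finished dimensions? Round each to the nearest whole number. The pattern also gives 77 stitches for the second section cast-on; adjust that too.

Stitches: 103 × 17/15 = 116.73 → 117.
Rows: 482 × 29/26 = 537.62 → 538.
second section cast-on: 77 × 17/15 = 87.27 → 87.

Cast on 117 stitches; work 538 rows; second section cast-on 87 stitches.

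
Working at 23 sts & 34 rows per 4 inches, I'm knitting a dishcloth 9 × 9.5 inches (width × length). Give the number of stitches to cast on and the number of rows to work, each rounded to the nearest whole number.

Cast on 52 stitches and work 81 rows.

Stitch gauge = 23/4 = 5.75 sts/in; 9 × 5.75 = 51.75 → 52 sts.
Row gauge = 34/4 = 8.5 rows/in; 9.5 × 8.5 = 80.75 → 81 rows.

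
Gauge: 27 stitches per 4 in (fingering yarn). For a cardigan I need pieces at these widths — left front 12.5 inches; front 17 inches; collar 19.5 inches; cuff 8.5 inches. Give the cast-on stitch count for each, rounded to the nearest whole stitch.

Rate = 27/4 = 6.75 sts per in.
left front: 12.5 × 6.75 = 84.38 → 84.
front: 17 × 6.75 = 114.75 → 115.
collar: 19.5 × 6.75 = 131.62 → 132.
cuff: 8.5 × 6.75 = 57.38 → 57.

left front 84; front 115; collar 132; cuff 57.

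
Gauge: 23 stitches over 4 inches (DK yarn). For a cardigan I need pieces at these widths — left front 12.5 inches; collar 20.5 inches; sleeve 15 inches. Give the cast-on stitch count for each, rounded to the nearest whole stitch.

left front 72; collar 118; sleeve 86.

Rate = 23/4 = 5.75 sts per in.
left front: 12.5 × 5.75 = 71.88 → 72.
collar: 20.5 × 5.75 = 117.88 → 118.
sleeve: 15 × 5.75 = 86.25 → 86.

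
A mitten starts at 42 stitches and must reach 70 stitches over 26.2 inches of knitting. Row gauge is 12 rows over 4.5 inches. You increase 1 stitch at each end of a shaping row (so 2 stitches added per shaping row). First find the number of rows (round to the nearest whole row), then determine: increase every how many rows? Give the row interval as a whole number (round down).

Rows = 26.2 × 2.667 = 69.9 → 70 rows.
Stitches to add: 28 → 14 shaping rows (at 2 st each).
70 / 14 = 5.00 → every 5 rows.

Increase every 5th row.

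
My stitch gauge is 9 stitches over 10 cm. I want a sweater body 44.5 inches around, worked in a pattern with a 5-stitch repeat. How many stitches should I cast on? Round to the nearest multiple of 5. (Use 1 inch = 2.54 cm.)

CO 100 sts.

44.5 in = 44.5 × 2.54 = 113.03 cm.
9 / 10 = 0.9 sts/cm.
113.03 × 0.9 = 101.73 sts.
→ 100.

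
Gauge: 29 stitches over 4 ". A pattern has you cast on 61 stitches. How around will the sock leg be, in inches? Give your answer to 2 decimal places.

8.41 inches.

29 stitches / 4 inch = 7.25 stitches per inch.
61 / 7.25 = 8.414 inches.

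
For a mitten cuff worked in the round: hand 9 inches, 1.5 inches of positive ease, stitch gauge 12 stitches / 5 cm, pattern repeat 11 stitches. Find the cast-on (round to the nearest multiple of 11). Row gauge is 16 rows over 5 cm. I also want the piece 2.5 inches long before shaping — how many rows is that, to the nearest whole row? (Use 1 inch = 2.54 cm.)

Finished = 9 + 1.5 = 10.5 inches.
10.5 inches × 2.54 = 26.67 cm.
12/5 = 2.4 sts per cm; 26.67 × 2.4 = 64.01 sts.
Nearest multiple of 11 → 66.
2.5 inches = 6.35 cm; × 3.2 = 20.32 → 20 rows.

Cast on 66 stitches; work 20 rows.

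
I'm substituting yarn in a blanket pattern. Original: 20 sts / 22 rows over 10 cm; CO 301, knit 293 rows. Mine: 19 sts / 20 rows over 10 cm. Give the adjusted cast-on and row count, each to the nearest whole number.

Cast on 286 stitches; work 266 rows.

Stitches: 301 × 19/20 = 285.95 → 286.
Rows: 293 × 20/22 = 266.36 → 266.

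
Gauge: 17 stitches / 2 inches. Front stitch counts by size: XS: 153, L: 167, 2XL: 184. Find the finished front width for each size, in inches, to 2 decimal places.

XS 18.00 inches; L 19.65 inches; 2XL 21.65 inches.

17/2 = 8.5 sts per in.
XS: 153 / 8.5 = 18.000 → 18.00 in.
L: 167 / 8.5 = 19.647 → 19.65 in.
2XL: 184 / 8.5 = 21.647 → 21.65 in.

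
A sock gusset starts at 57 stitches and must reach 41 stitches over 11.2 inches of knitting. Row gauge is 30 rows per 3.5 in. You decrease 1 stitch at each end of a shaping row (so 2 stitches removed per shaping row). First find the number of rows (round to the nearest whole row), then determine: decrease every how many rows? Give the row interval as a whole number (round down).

Decrease every 12th row.

Rows = 11.2 × 8.571 = 96.0 → 96 rows.
Stitches to remove: 16 → 8 shaping rows (at 2 st each).
96 / 8 = 12.00 → every 12 rows.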